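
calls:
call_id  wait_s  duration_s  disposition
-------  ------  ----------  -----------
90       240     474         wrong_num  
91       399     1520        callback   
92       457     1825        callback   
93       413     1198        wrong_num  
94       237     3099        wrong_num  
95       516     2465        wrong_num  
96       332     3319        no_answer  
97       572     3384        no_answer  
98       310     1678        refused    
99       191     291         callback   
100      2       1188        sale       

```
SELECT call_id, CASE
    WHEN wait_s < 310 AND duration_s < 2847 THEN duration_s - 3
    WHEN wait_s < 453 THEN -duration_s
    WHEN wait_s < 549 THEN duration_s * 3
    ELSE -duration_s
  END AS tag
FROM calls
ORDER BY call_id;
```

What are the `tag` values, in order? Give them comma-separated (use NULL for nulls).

471, -1520, 5475, -1198, -3099, 7395, -3319, -3384, -1678, 288, 1185

call_id=90: wait_s < 310 AND duration_s < 2847 → 471
call_id=91: wait_s < 453 → -1520
call_id=92: wait_s < 549 → 5475
call_id=93: wait_s < 453 → -1198
call_id=94: wait_s < 453 → -3099
call_id=95: wait_s < 549 → 7395
call_id=96: wait_s < 453 → -3319
call_id=97: ELSE → -3384
call_id=98: wait_s < 453 → -1678
call_id=99: wait_s < 310 AND duration_s < 2847 → 288
call_id=100: wait_s < 310 AND duration_s < 2847 → 1185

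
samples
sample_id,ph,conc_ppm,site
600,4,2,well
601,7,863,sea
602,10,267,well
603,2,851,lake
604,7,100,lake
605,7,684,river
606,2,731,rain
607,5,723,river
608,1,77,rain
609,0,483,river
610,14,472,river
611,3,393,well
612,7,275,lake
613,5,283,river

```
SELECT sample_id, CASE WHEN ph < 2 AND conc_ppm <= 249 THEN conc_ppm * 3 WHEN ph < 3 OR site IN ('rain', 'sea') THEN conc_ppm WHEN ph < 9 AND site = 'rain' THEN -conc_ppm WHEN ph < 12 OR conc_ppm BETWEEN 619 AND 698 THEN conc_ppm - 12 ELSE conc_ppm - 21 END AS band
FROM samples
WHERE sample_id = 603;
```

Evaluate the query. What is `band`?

851

sample_id = 603: ph=2, conc_ppm=851, site=lake.
ph < 2 AND conc_ppm <= 249 → false
ph < 3 OR site IN ('rain', 'sea') → true → 851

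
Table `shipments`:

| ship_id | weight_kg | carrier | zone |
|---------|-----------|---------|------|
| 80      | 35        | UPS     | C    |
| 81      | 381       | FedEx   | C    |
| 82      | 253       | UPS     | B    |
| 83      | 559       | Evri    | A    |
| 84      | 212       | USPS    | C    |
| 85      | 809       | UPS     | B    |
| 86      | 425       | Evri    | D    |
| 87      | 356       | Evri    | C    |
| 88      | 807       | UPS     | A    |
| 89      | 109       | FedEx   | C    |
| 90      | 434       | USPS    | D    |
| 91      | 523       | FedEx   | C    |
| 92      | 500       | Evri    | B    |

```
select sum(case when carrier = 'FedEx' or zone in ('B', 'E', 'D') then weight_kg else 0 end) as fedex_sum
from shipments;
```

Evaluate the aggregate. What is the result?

ship_id=80: ✗
ship_id=81: ✓ → 381
ship_id=82: ✓ → 253
ship_id=83: ✗
ship_id=84: ✗
ship_id=85: ✓ → 809
ship_id=86: ✓ → 425
ship_id=87: ✗
ship_id=88: ✗
ship_id=89: ✓ → 109
ship_id=90: ✓ → 434
ship_id=91: ✓ → 523
ship_id=92: ✓ → 500
fedex_sum = 381 + 253 + 809 + 425 + 109 + 434 + 523 + 500 = 3434

3434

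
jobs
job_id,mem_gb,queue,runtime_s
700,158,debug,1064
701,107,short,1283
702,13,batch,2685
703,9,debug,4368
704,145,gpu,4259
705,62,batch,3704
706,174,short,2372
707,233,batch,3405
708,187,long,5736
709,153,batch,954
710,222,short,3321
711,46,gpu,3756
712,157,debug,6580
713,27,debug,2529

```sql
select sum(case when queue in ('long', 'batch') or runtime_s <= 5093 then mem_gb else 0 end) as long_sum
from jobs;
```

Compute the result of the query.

1536

job_id=700: ✓ → 158
job_id=701: ✓ → 107
job_id=702: ✓ → 13
job_id=703: ✓ → 9
job_id=704: ✓ → 145
job_id=705: ✓ → 62
job_id=706: ✓ → 174
job_id=707: ✓ → 233
job_id=708: ✓ → 187
job_id=709: ✓ → 153
job_id=710: ✓ → 222
job_id=711: ✓ → 46
job_id=712: ✗
job_id=713: ✓ → 27
long_sum = 158 + 107 + 13 + 9 + 145 + 62 + 174 + 233 + 187 + 153 + 222 + 46 + 27 = 1536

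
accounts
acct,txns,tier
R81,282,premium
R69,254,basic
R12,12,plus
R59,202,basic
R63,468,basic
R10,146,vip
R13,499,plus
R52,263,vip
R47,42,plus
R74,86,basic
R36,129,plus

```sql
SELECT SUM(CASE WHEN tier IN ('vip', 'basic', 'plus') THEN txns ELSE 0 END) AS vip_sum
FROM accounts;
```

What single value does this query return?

acct=R81: ✗
acct=R69: ✓ → 254
acct=R12: ✓ → 12
acct=R59: ✓ → 202
acct=R63: ✓ → 468
acct=R10: ✓ → 146
acct=R13: ✓ → 499
acct=R52: ✓ → 263
acct=R47: ✓ → 42
acct=R74: ✓ → 86
acct=R36: ✓ → 129
vip_sum = 254 + 12 + 202 + 468 + 146 + 499 + 263 + 42 + 86 + 129 = 2101

2101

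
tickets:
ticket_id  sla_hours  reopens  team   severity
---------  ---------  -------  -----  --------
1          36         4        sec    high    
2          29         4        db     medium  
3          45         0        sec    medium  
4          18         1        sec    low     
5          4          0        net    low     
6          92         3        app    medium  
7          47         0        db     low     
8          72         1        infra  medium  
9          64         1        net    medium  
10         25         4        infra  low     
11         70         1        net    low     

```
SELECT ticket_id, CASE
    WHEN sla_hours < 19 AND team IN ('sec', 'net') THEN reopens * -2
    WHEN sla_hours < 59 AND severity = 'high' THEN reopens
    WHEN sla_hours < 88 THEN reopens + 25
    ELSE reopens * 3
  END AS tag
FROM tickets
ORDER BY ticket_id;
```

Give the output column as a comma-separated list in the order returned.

ticket_id=1: sla_hours < 59 AND severity = 'high' → 4
ticket_id=2: sla_hours < 88 → 29
ticket_id=3: sla_hours < 88 → 25
ticket_id=4: sla_hours < 19 AND team IN ('sec', 'net') → -2
ticket_id=5: sla_hours < 19 AND team IN ('sec', 'net') → 0
ticket_id=6: ELSE → 9
ticket_id=7: sla_hours < 88 → 25
ticket_id=8: sla_hours < 88 → 26
ticket_id=9: sla_hours < 88 → 26
ticket_id=10: sla_hours < 88 → 29
ticket_id=11: sla_hours < 88 → 26

4, 29, 25, -2, 0, 9, 25, 26, 26, 29, 26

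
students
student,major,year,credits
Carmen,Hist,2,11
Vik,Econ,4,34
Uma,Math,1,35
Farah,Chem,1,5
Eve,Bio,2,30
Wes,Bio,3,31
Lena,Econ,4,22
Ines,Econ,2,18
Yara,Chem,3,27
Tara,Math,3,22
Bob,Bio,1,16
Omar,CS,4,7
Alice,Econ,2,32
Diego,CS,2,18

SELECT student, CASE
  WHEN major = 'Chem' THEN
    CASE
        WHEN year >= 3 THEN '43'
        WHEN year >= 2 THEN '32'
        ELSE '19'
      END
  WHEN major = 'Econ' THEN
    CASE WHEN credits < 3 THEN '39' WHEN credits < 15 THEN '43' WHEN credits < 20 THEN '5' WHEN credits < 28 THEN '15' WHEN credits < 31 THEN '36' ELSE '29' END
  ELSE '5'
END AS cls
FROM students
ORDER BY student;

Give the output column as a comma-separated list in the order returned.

29, 5, 5, 5, 5, 19, 5, 15, 5, 5, 5, 29, 5, 43

student=Alice: major='Econ' → inner[ELSE] → 29
student=Bob: major='Bio' → outer ELSE → 5
student=Carmen: major='Hist' → outer ELSE → 5
student=Diego: major='CS' → outer ELSE → 5
student=Eve: major='Bio' → outer ELSE → 5
student=Farah: major='Chem' → inner[ELSE] → 19
student=Ines: major='Econ' → inner[credits < 20] → 5
student=Lena: major='Econ' → inner[credits < 28] → 15
student=Omar: major='CS' → outer ELSE → 5
student=Tara: major='Math' → outer ELSE → 5
student=Uma: major='Math' → outer ELSE → 5
student=Vik: major='Econ' → inner[ELSE] → 29
student=Wes: major='Bio' → outer ELSE → 5
student=Yara: major='Chem' → inner[year >= 3] → 43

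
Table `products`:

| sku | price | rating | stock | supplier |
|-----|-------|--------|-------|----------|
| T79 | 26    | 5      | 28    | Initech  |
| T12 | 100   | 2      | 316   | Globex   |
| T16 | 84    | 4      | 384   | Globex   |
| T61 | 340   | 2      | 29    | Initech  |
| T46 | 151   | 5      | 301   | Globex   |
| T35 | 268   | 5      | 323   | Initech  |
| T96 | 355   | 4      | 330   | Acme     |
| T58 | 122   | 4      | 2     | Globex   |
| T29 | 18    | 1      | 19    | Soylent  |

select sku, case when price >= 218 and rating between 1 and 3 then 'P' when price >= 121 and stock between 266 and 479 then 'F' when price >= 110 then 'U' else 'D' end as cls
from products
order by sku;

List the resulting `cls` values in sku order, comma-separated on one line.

D, D, D, F, F, U, P, D, F

sku=T12: ELSE → D
sku=T16: ELSE → D
sku=T29: ELSE → D
sku=T35: price >= 121 and stock between 266 and 479 → F
sku=T46: price >= 121 and stock between 266 and 479 → F
sku=T58: price >= 110 → U
sku=T61: price >= 218 and rating between 1 and 3 → P
sku=T79: ELSE → D
sku=T96: price >= 121 and stock between 266 and 479 → F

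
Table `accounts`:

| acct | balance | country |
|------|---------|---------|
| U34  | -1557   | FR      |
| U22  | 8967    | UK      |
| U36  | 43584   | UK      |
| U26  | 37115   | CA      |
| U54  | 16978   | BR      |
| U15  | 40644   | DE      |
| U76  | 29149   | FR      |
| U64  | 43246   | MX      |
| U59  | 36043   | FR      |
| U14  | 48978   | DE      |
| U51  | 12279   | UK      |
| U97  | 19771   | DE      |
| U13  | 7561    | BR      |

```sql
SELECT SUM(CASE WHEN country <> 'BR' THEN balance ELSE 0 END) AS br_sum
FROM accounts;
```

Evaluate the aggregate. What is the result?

318219

acct=U34: ✓ → -1557
acct=U22: ✓ → 8967
acct=U36: ✓ → 43584
acct=U26: ✓ → 37115
acct=U54: ✗
acct=U15: ✓ → 40644
acct=U76: ✓ → 29149
acct=U64: ✓ → 43246
acct=U59: ✓ → 36043
acct=U14: ✓ → 48978
acct=U51: ✓ → 12279
acct=U97: ✓ → 19771
acct=U13: ✗
br_sum = -1557 + 8967 + 43584 + 37115 + 40644 + 29149 + 43246 + 36043 + 48978 + 12279 + 19771 = 318219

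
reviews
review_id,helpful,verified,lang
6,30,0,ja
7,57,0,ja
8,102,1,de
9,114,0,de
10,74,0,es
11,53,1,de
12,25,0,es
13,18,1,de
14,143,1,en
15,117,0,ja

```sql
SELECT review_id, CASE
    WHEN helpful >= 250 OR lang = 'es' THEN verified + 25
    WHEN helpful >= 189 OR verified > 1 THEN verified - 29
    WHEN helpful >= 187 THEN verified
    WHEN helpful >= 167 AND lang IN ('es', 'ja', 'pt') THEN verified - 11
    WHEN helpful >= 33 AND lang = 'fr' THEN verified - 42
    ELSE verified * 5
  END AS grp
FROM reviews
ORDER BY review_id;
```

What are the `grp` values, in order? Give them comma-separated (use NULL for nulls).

0, 0, 5, 0, 25, 5, 25, 5, 5, 0

review_id=6: ELSE → 0
review_id=7: ELSE → 0
review_id=8: ELSE → 5
review_id=9: ELSE → 0
review_id=10: helpful >= 250 OR lang = 'es' → 25
review_id=11: ELSE → 5
review_id=12: helpful >= 250 OR lang = 'es' → 25
review_id=13: ELSE → 5
review_id=14: ELSE → 5
review_id=15: ELSE → 0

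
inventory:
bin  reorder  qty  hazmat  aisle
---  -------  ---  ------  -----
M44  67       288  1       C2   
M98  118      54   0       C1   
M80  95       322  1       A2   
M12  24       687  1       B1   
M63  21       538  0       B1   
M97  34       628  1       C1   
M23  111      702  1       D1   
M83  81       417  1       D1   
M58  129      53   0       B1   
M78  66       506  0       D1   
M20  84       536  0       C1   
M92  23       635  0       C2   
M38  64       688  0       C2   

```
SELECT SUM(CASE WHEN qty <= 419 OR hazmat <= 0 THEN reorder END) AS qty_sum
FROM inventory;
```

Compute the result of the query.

748

bin=M44: ✓ → 67
bin=M98: ✓ → 118
bin=M80: ✓ → 95
bin=M12: ✗
bin=M63: ✓ → 21
bin=M97: ✗
bin=M23: ✗
bin=M83: ✓ → 81
bin=M58: ✓ → 129
bin=M78: ✓ → 66
bin=M20: ✓ → 84
bin=M92: ✓ → 23
bin=M38: ✓ → 64
qty_sum = 67 + 118 + 95 + 21 + 81 + 129 + 66 + 84 + 23 + 64 = 748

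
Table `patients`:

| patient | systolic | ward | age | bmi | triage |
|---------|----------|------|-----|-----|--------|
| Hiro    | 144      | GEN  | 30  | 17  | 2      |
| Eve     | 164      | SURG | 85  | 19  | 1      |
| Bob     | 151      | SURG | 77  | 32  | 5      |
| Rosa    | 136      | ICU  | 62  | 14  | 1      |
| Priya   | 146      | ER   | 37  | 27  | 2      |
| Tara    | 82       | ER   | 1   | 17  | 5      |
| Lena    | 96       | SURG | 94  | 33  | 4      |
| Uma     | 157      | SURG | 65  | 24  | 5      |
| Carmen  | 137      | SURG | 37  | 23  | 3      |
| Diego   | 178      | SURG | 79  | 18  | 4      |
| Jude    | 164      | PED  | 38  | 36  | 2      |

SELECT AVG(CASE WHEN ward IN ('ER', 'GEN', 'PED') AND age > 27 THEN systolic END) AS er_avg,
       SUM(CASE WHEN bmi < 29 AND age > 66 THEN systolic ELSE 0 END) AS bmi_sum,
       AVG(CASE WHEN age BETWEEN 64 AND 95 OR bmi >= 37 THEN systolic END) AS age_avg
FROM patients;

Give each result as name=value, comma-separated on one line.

[er_avg: ward IN ('ER', 'GEN', 'PED') AND age > 27]
patient=Hiro: ✓ → 144
patient=Eve: ✗
patient=Bob: ✗
patient=Rosa: ✗
patient=Priya: ✓ → 146
patient=Tara: ✗
patient=Lena: ✗
patient=Uma: ✗
patient=Carmen: ✗
patient=Diego: ✗
patient=Jude: ✓ → 164
er_avg = (144 + 146 + 164) / 3 = 151.3333333333
—
[bmi_sum: bmi < 29 AND age > 66]
patient=Hiro: ✗
patient=Eve: ✓ → 164
patient=Bob: ✗
patient=Rosa: ✗
patient=Priya: ✗
patient=Tara: ✗
patient=Lena: ✗
patient=Uma: ✗
patient=Carmen: ✗
patient=Diego: ✓ → 178
patient=Jude: ✗
bmi_sum = 164 + 178 = 342
—
[age_avg: age BETWEEN 64 AND 95 OR bmi >= 37]
patient=Hiro: ✗
patient=Eve: ✓ → 164
patient=Bob: ✓ → 151
patient=Rosa: ✗
patient=Priya: ✗
patient=Tara: ✗
patient=Lena: ✓ → 96
patient=Uma: ✓ → 157
patient=Carmen: ✗
patient=Diego: ✓ → 178
patient=Jude: ✗
age_avg = (164 + 151 + 96 + 157 + 178) / 5 = 149.2

er_avg=151.3333333333, bmi_sum=342, age_avg=149.2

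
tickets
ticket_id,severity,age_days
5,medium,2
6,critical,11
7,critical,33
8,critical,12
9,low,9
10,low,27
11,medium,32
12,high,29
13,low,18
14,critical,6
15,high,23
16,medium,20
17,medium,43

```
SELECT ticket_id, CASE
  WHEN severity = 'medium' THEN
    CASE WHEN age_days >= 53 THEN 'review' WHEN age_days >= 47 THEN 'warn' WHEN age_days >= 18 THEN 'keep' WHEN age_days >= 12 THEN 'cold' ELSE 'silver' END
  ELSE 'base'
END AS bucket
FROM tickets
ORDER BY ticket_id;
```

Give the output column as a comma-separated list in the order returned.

ticket_id=5: severity='medium' → inner[ELSE] → silver
ticket_id=6: severity='critical' → outer ELSE → base
ticket_id=7: severity='critical' → outer ELSE → base
ticket_id=8: severity='critical' → outer ELSE → base
ticket_id=9: severity='low' → outer ELSE → base
ticket_id=10: severity='low' → outer ELSE → base
ticket_id=11: severity='medium' → inner[age_days >= 18] → keep
ticket_id=12: severity='high' → outer ELSE → base
ticket_id=13: severity='low' → outer ELSE → base
ticket_id=14: severity='critical' → outer ELSE → base
ticket_id=15: severity='high' → outer ELSE → base
ticket_id=16: severity='medium' → inner[age_days >= 18] → keep
ticket_id=17: severity='medium' → inner[age_days >= 18] → keep

silver, base, base, base, base, base, keep, base, base, base, base, keep, keep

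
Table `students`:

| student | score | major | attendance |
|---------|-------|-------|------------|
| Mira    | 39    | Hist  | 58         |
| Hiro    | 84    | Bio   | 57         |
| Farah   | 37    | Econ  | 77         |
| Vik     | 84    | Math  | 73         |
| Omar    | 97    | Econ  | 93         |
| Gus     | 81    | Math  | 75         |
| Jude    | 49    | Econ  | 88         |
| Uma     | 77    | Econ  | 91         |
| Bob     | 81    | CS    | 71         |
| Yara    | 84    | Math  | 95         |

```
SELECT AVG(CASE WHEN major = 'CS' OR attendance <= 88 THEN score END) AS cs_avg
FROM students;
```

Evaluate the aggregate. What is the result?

65

student=Mira: ✓ → 39
student=Hiro: ✓ → 84
student=Farah: ✓ → 37
student=Vik: ✓ → 84
student=Omar: ✗
student=Gus: ✓ → 81
student=Jude: ✓ → 49
student=Uma: ✗
student=Bob: ✓ → 81
student=Yara: ✗
cs_avg = (39 + 84 + 37 + 84 + 81 + 49 + 81) / 7 = 65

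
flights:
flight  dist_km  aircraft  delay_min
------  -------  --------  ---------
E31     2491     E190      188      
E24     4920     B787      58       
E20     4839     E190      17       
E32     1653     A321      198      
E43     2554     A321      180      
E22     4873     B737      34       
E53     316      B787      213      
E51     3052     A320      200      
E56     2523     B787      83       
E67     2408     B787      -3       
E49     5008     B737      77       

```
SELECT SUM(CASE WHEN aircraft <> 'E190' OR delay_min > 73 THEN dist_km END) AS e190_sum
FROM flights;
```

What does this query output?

29798

flight=E31: ✓ → 2491
flight=E24: ✓ → 4920
flight=E20: ✗
flight=E32: ✓ → 1653
flight=E43: ✓ → 2554
flight=E22: ✓ → 4873
flight=E53: ✓ → 316
flight=E51: ✓ → 3052
flight=E56: ✓ → 2523
flight=E67: ✓ → 2408
flight=E49: ✓ → 5008
e190_sum = 2491 + 4920 + 1653 + 2554 + 4873 + 316 + 3052 + 2523 + 2408 + 5008 = 29798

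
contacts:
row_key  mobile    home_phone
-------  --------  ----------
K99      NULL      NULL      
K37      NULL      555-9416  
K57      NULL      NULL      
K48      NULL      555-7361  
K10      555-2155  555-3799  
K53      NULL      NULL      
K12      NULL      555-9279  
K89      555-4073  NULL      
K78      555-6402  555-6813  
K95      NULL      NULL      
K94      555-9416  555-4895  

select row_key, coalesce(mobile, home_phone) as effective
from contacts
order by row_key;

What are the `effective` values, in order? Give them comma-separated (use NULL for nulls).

555-2155, 555-9279, 555-9416, 555-7361, NULL, NULL, 555-6402, 555-4073, 555-9416, NULL, NULL

row_key=K10: mobile=555-2155 → 555-2155
row_key=K12: mobile=NULL, home_phone=555-9279 → 555-9279
row_key=K37: mobile=NULL, home_phone=555-9416 → 555-9416
row_key=K48: mobile=NULL, home_phone=555-7361 → 555-7361
row_key=K53: mobile=NULL, home_phone=NULL (all NULL) → NULL
row_key=K57: mobile=NULL, home_phone=NULL (all NULL) → NULL
row_key=K78: mobile=555-6402 → 555-6402
row_key=K89: mobile=555-4073 → 555-4073
row_key=K94: mobile=555-9416 → 555-9416
row_key=K95: mobile=NULL, home_phone=NULL (all NULL) → NULL
row_key=K99: mobile=NULL, home_phone=NULL (all NULL) → NULL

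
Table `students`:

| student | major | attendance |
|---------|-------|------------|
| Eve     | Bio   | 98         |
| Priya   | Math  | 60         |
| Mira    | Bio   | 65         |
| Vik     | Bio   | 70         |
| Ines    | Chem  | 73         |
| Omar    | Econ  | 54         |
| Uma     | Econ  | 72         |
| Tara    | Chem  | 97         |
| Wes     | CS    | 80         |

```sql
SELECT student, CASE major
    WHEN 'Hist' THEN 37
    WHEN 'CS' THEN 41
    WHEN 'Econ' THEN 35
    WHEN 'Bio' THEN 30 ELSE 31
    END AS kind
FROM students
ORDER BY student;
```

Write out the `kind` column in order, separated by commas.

student=Eve: major='Bio' → 30
student=Ines: ELSE → 31
student=Mira: major='Bio' → 30
student=Omar: major='Econ' → 35
student=Priya: ELSE → 31
student=Tara: ELSE → 31
student=Uma: major='Econ' → 35
student=Vik: major='Bio' → 30
student=Wes: major='CS' → 41

30, 31, 30, 35, 31, 31, 35, 30, 41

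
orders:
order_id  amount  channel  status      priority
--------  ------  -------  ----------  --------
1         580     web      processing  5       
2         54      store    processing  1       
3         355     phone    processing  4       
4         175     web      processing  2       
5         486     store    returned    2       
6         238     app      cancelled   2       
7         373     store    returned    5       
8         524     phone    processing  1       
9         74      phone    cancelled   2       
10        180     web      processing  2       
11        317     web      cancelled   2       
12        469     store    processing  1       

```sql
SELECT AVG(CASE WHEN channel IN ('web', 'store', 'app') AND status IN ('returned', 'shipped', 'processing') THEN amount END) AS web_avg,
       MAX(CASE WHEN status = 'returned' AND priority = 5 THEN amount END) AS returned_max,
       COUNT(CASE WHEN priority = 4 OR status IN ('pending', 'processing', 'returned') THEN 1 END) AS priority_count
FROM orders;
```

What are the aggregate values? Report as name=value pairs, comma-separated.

[web_avg: channel IN ('web', 'store', 'app') AND status IN ('returned', 'shipped', 'processing')]
order_id=1: ✓ → 580
order_id=2: ✓ → 54
order_id=3: ✗
order_id=4: ✓ → 175
order_id=5: ✓ → 486
order_id=6: ✗
order_id=7: ✓ → 373
order_id=8: ✗
order_id=9: ✗
order_id=10: ✓ → 180
order_id=11: ✗
order_id=12: ✓ → 469
web_avg = (580 + 54 + 175 + 486 + 373 + 180 + 469) / 7 = 331
—
[returned_max: status = 'returned' AND priority = 5]
order_id=1: ✗
order_id=2: ✗
order_id=3: ✗
order_id=4: ✗
order_id=5: ✗
order_id=6: ✗
order_id=7: ✓ → 373
order_id=8: ✗
order_id=9: ✗
order_id=10: ✗
order_id=11: ✗
order_id=12: ✗
returned_max = MAX(373) = 373
—
[priority_count: priority = 4 OR status IN ('pending', 'processing', 'returned')]
order_id=1: ✓ → 1
order_id=2: ✓ → 1
order_id=3: ✓ → 1
order_id=4: ✓ → 1
order_id=5: ✓ → 1
order_id=6: ✗
order_id=7: ✓ → 1
order_id=8: ✓ → 1
order_id=9: ✗
order_id=10: ✓ → 1
order_id=11: ✗
order_id=12: ✓ → 1
priority_count = COUNT(1, 1, 1, 1, 1, 1, 1, 1, 1) = 9

web_avg=331, returned_max=373, priority_count=9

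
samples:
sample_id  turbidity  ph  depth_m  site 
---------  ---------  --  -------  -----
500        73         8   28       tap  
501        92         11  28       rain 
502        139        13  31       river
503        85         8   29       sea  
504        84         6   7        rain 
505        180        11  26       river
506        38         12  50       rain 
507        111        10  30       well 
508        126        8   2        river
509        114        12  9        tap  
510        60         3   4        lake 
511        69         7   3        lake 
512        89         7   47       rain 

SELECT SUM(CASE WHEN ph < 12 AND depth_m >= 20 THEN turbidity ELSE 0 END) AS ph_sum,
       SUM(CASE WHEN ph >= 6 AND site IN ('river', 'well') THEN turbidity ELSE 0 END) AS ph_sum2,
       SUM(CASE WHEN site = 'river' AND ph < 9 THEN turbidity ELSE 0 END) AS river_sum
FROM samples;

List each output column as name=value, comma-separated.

[ph_sum: ph < 12 AND depth_m >= 20]
sample_id=500: ✓ → 73
sample_id=501: ✓ → 92
sample_id=502: ✗
sample_id=503: ✓ → 85
sample_id=504: ✗
sample_id=505: ✓ → 180
sample_id=506: ✗
sample_id=507: ✓ → 111
sample_id=508: ✗
sample_id=509: ✗
sample_id=510: ✗
sample_id=511: ✗
sample_id=512: ✓ → 89
ph_sum = 73 + 92 + 85 + 180 + 111 + 89 = 630
—
[ph_sum2: ph >= 6 AND site IN ('river', 'well')]
sample_id=500: ✗
sample_id=501: ✗
sample_id=502: ✓ → 139
sample_id=503: ✗
sample_id=504: ✗
sample_id=505: ✓ → 180
sample_id=506: ✗
sample_id=507: ✓ → 111
sample_id=508: ✓ → 126
sample_id=509: ✗
sample_id=510: ✗
sample_id=511: ✗
sample_id=512: ✗
ph_sum2 = 139 + 180 + 111 + 126 = 556
—
[river_sum: site = 'river' AND ph < 9]
sample_id=500: ✗
sample_id=501: ✗
sample_id=502: ✗
sample_id=503: ✗
sample_id=504: ✗
sample_id=505: ✗
sample_id=506: ✗
sample_id=507: ✗
sample_id=508: ✓ → 126
sample_id=509: ✗
sample_id=510: ✗
sample_id=511: ✗
sample_id=512: ✗
river_sum = 126

ph_sum=630, ph_sum2=556, river_sum=126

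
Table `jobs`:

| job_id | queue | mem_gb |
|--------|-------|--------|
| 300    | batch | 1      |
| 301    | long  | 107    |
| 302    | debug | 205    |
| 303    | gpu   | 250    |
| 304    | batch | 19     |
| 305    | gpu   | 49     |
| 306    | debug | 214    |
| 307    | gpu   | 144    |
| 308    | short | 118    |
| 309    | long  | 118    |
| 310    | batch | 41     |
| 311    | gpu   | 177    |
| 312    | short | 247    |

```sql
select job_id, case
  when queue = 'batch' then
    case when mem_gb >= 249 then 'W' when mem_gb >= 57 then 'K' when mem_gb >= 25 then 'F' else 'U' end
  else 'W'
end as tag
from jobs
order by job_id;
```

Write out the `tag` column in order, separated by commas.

job_id=300: queue='batch' → inner[ELSE] → U
job_id=301: queue='long' → outer ELSE → W
job_id=302: queue='debug' → outer ELSE → W
job_id=303: queue='gpu' → outer ELSE → W
job_id=304: queue='batch' → inner[ELSE] → U
job_id=305: queue='gpu' → outer ELSE → W
job_id=306: queue='debug' → outer ELSE → W
job_id=307: queue='gpu' → outer ELSE → W
job_id=308: queue='short' → outer ELSE → W
job_id=309: queue='long' → outer ELSE → W
job_id=310: queue='batch' → inner[mem_gb >= 25] → F
job_id=311: queue='gpu' → outer ELSE → W
job_id=312: queue='short' → outer ELSE → W

U, W, W, W, U, W, W, W, W, W, F, W, W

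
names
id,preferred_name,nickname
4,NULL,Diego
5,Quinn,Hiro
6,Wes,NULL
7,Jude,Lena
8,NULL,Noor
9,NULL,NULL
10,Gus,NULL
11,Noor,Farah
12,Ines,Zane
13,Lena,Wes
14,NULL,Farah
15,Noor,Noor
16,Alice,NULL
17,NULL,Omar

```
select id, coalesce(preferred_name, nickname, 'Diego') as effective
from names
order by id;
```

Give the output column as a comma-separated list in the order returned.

id=4: preferred_name=NULL, nickname=Diego → Diego
id=5: preferred_name=Quinn → Quinn
id=6: preferred_name=Wes → Wes
id=7: preferred_name=Jude → Jude
id=8: preferred_name=NULL, nickname=Noor → Noor
id=9: preferred_name=NULL, nickname=NULL, → literal Diego → Diego
id=10: preferred_name=Gus → Gus
id=11: preferred_name=Noor → Noor
id=12: preferred_name=Ines → Ines
id=13: preferred_name=Lena → Lena
id=14: preferred_name=NULL, nickname=Farah → Farah
id=15: preferred_name=Noor → Noor
id=16: preferred_name=Alice → Alice
id=17: preferred_name=NULL, nickname=Omar → Omar

Diego, Quinn, Wes, Jude, Noor, Diego, Gus, Noor, Ines, Lena, Farah, Noor, Alice, Omar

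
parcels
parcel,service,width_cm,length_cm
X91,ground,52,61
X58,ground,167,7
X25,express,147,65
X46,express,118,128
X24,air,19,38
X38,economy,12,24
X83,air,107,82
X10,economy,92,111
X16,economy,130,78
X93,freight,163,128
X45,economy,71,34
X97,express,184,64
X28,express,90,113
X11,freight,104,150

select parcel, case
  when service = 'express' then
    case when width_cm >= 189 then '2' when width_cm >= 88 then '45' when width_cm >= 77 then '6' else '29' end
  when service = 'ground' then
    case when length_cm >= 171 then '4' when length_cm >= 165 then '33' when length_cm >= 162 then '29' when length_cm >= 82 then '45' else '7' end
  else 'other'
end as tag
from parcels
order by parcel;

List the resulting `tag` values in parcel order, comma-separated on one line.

other, other, other, other, 45, 45, other, other, 45, 7, other, 7, other, 45

parcel=X10: service='economy' → outer ELSE → other
parcel=X11: service='freight' → outer ELSE → other
parcel=X16: service='economy' → outer ELSE → other
parcel=X24: service='air' → outer ELSE → other
parcel=X25: service='express' → inner[width_cm >= 88] → 45
parcel=X28: service='express' → inner[width_cm >= 88] → 45
parcel=X38: service='economy' → outer ELSE → other
parcel=X45: service='economy' → outer ELSE → other
parcel=X46: service='express' → inner[width_cm >= 88] → 45
parcel=X58: service='ground' → inner[ELSE] → 7
parcel=X83: service='air' → outer ELSE → other
parcel=X91: service='ground' → inner[ELSE] → 7
parcel=X93: service='freight' → outer ELSE → other
parcel=X97: service='express' → inner[width_cm >= 88] → 45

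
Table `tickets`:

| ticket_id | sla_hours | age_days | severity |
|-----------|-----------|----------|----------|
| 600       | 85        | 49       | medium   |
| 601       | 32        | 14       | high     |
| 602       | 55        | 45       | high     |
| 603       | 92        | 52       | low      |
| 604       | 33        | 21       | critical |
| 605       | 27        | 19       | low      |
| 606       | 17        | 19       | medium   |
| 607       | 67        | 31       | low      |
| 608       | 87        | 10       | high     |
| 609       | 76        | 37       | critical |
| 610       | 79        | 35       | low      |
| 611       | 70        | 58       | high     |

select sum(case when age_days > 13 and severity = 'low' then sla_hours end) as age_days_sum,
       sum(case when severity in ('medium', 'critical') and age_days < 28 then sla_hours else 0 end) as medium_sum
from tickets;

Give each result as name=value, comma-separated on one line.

[age_days_sum: age_days > 13 and severity = 'low']
ticket_id=600: ✗
ticket_id=601: ✗
ticket_id=602: ✗
ticket_id=603: ✓ → 92
ticket_id=604: ✗
ticket_id=605: ✓ → 27
ticket_id=606: ✗
ticket_id=607: ✓ → 67
ticket_id=608: ✗
ticket_id=609: ✗
ticket_id=610: ✓ → 79
ticket_id=611: ✗
age_days_sum = 92 + 27 + 67 + 79 = 265
—
[medium_sum: severity in ('medium', 'critical') and age_days < 28]
ticket_id=600: ✗
ticket_id=601: ✗
ticket_id=602: ✗
ticket_id=603: ✗
ticket_id=604: ✓ → 33
ticket_id=605: ✗
ticket_id=606: ✓ → 17
ticket_id=607: ✗
ticket_id=608: ✗
ticket_id=609: ✗
ticket_id=610: ✗
ticket_id=611: ✗
medium_sum = 33 + 17 = 50

age_days_sum=265, medium_sum=50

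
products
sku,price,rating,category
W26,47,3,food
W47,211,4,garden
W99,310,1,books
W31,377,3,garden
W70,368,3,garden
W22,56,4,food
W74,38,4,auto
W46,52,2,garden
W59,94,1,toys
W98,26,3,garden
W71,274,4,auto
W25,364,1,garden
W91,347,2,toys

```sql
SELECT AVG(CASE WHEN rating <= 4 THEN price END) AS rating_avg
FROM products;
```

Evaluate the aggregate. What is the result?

197.2307692308

sku=W26: ✓ → 47
sku=W47: ✓ → 211
sku=W99: ✓ → 310
sku=W31: ✓ → 377
sku=W70: ✓ → 368
sku=W22: ✓ → 56
sku=W74: ✓ → 38
sku=W46: ✓ → 52
sku=W59: ✓ → 94
sku=W98: ✓ → 26
sku=W71: ✓ → 274
sku=W25: ✓ → 364
sku=W91: ✓ → 347
rating_avg = (47 + 211 + 310 + 377 + 368 + 56 + 38 + 52 + 94 + 26 + 274 + 364 + 347) / 13 = 197.2307692308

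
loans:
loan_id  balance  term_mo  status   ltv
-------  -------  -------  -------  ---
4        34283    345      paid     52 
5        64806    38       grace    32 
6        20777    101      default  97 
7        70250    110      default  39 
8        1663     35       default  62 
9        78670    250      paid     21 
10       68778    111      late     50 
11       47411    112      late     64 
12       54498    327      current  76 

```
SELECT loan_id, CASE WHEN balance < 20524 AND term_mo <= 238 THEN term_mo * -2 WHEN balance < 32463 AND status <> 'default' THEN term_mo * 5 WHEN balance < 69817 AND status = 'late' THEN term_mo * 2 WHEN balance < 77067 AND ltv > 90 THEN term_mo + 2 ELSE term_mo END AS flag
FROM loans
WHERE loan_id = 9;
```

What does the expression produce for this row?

loan_id = 9: balance=78670, term_mo=250, status=paid, ltv=21.
balance < 20524 AND term_mo <= 238 → false
balance < 32463 AND status <> 'default' → false
balance < 69817 AND status = 'late' → false
balance < 77067 AND ltv > 90 → false
No prior WHEN matched → ELSE → 250

250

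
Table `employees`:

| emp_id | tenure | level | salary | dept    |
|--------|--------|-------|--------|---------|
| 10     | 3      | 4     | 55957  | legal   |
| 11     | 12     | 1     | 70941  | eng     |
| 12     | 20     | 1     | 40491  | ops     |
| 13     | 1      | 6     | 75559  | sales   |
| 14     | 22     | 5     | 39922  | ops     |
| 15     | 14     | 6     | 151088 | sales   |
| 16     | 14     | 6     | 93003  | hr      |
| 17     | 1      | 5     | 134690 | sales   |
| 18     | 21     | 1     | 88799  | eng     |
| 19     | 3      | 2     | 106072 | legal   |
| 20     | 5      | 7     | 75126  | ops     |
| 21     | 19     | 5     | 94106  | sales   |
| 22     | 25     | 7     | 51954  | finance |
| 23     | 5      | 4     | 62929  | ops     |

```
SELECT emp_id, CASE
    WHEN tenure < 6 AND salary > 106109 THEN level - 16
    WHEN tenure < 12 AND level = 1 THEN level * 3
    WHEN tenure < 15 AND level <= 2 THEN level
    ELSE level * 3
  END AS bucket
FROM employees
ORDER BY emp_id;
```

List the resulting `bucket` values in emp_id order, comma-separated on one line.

emp_id=10: ELSE → 12
emp_id=11: tenure < 15 AND level <= 2 → 1
emp_id=12: ELSE → 3
emp_id=13: ELSE → 18
emp_id=14: ELSE → 15
emp_id=15: ELSE → 18
emp_id=16: ELSE → 18
emp_id=17: tenure < 6 AND salary > 106109 → -11
emp_id=18: ELSE → 3
emp_id=19: tenure < 15 AND level <= 2 → 2
emp_id=20: ELSE → 21
emp_id=21: ELSE → 15
emp_id=22: ELSE → 21
emp_id=23: ELSE → 12

12, 1, 3, 18, 15, 18, 18, -11, 3, 2, 21, 15, 21, 12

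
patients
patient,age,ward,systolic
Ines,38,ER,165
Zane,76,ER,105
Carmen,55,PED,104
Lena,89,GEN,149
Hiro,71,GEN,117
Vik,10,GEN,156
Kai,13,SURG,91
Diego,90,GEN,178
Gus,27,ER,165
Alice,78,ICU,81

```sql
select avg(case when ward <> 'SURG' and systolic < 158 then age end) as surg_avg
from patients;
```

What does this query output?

63.1666666667

patient=Ines: ✗
patient=Zane: ✓ → 76
patient=Carmen: ✓ → 55
patient=Lena: ✓ → 89
patient=Hiro: ✓ → 71
patient=Vik: ✓ → 10
patient=Kai: ✗
patient=Diego: ✗
patient=Gus: ✗
patient=Alice: ✓ → 78
surg_avg = (76 + 55 + 89 + 71 + 10 + 78) / 6 = 63.1666666667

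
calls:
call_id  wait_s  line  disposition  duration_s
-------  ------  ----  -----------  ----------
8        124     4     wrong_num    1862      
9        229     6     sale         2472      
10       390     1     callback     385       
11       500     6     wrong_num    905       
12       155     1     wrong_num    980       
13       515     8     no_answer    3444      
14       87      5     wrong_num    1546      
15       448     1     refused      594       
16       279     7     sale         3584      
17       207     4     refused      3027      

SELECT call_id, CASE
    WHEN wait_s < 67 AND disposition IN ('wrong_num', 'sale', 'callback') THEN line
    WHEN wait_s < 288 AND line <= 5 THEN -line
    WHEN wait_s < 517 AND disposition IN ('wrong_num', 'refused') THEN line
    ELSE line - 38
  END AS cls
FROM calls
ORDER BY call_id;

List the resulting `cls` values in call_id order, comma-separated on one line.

call_id=8: wait_s < 288 AND line <= 5 → -4
call_id=9: ELSE → -32
call_id=10: ELSE → -37
call_id=11: wait_s < 517 AND disposition IN ('wrong_num', 'refused') → 6
call_id=12: wait_s < 288 AND line <= 5 → -1
call_id=13: ELSE → -30
call_id=14: wait_s < 288 AND line <= 5 → -5
call_id=15: wait_s < 517 AND disposition IN ('wrong_num', 'refused') → 1
call_id=16: ELSE → -31
call_id=17: wait_s < 288 AND line <= 5 → -4

-4, -32, -37, 6, -1, -30, -5, 1, -31, -4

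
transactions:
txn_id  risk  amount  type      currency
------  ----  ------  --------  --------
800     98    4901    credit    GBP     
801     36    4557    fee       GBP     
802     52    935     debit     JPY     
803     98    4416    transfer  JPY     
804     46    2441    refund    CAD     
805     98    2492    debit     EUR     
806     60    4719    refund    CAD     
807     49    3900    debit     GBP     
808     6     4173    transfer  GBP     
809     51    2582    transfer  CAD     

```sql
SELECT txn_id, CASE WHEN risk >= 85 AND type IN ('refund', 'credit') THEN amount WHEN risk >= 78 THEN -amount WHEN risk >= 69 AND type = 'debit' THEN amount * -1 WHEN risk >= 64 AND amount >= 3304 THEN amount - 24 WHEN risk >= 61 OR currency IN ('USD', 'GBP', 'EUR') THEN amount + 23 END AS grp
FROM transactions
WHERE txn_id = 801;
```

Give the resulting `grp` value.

4580

txn_id = 801: risk=36, amount=4557, type=fee, currency=GBP.
risk >= 85 AND type IN ('refund', 'credit') → false
risk >= 78 → false
risk >= 69 AND type = 'debit' → false
risk >= 64 AND amount >= 3304 → false
risk >= 61 OR currency IN ('USD', 'GBP', 'EUR') → true → 4580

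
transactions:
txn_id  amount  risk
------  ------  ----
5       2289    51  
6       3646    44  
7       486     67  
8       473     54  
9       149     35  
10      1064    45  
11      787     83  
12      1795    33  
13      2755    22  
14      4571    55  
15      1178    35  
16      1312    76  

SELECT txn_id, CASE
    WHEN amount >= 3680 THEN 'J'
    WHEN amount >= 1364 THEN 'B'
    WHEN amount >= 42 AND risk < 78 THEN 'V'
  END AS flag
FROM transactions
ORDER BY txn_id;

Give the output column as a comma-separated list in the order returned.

B, B, V, V, V, V, NULL, B, B, J, V, V

txn_id=5: amount >= 1364 → B
txn_id=6: amount >= 1364 → B
txn_id=7: amount >= 42 AND risk < 78 → V
txn_id=8: amount >= 42 AND risk < 78 → V
txn_id=9: amount >= 42 AND risk < 78 → V
txn_id=10: amount >= 42 AND risk < 78 → V
txn_id=11: (no match → NULL) → NULL
txn_id=12: amount >= 1364 → B
txn_id=13: amount >= 1364 → B
txn_id=14: amount >= 3680 → J
txn_id=15: amount >= 42 AND risk < 78 → V
txn_id=16: amount >= 42 AND risk < 78 → V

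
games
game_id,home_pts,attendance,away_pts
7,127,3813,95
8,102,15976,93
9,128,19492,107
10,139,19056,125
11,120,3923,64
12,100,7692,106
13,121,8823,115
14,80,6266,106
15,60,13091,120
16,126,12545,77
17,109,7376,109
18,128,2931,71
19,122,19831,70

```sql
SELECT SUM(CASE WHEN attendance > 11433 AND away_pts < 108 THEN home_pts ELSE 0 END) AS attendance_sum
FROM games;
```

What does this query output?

game_id=7: ✗
game_id=8: ✓ → 102
game_id=9: ✓ → 128
game_id=10: ✗
game_id=11: ✗
game_id=12: ✗
game_id=13: ✗
game_id=14: ✗
game_id=15: ✗
game_id=16: ✓ → 126
game_id=17: ✗
game_id=18: ✗
game_id=19: ✓ → 122
attendance_sum = 102 + 128 + 126 + 122 = 478

478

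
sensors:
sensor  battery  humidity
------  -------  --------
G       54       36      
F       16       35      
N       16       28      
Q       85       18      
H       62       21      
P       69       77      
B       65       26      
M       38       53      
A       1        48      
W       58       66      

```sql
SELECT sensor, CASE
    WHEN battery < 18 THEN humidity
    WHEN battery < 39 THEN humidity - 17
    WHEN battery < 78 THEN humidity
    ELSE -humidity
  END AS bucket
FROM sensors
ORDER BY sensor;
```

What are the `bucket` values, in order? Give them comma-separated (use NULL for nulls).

48, 26, 35, 36, 21, 36, 28, 77, -18, 66

sensor=A: battery < 18 → 48
sensor=B: battery < 78 → 26
sensor=F: battery < 18 → 35
sensor=G: battery < 78 → 36
sensor=H: battery < 78 → 21
sensor=M: battery < 39 → 36
sensor=N: battery < 18 → 28
sensor=P: battery < 78 → 77
sensor=Q: ELSE → -18
sensor=W: battery < 78 → 66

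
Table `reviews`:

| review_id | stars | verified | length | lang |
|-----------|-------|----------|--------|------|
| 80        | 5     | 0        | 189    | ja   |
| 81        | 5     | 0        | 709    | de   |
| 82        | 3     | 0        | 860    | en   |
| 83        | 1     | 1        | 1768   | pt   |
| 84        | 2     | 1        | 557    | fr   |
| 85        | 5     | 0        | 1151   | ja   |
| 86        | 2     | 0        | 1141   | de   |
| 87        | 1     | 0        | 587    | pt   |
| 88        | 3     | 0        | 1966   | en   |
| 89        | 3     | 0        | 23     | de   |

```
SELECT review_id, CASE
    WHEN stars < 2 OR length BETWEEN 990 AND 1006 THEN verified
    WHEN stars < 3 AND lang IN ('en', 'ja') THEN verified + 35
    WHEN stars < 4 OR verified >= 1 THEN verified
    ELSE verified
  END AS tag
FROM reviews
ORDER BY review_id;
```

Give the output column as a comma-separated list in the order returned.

review_id=80: ELSE → 0
review_id=81: ELSE → 0
review_id=82: stars < 4 OR verified >= 1 → 0
review_id=83: stars < 2 OR length BETWEEN 990 AND 1006 → 1
review_id=84: stars < 4 OR verified >= 1 → 1
review_id=85: ELSE → 0
review_id=86: stars < 4 OR verified >= 1 → 0
review_id=87: stars < 2 OR length BETWEEN 990 AND 1006 → 0
review_id=88: stars < 4 OR verified >= 1 → 0
review_id=89: stars < 4 OR verified >= 1 → 0

0, 0, 0, 1, 1, 0, 0, 0, 0, 0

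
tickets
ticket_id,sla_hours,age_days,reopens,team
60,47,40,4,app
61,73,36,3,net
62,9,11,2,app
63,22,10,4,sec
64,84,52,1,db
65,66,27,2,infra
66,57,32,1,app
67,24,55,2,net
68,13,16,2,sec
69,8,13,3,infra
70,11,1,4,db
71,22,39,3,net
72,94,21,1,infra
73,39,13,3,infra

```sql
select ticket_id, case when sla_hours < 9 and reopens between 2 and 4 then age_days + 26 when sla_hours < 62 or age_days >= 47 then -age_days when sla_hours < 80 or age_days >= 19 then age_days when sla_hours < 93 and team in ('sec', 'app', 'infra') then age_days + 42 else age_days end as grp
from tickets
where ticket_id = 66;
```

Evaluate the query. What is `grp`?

-32

ticket_id = 66: sla_hours=57, age_days=32, reopens=1, team=app.
sla_hours < 9 and reopens between 2 and 4 → false
sla_hours < 62 or age_days >= 47 → true → -32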